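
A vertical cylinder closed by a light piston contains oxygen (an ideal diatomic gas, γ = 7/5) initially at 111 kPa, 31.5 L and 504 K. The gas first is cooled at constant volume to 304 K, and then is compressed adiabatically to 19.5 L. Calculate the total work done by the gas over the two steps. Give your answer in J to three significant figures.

W_total ≈ -1110 J

Step 1 (isochoric): W = 0 (constant volume).
After step 1: P = 66.95 kPa (V unchanged).
Step 2 (adiabatic): W = (P₁V₁ − P₂V₂)/(γ−1) = (2109 − 2555)/0.4 = -1115 J.
W_total = 0 − 1115 = -1115 J.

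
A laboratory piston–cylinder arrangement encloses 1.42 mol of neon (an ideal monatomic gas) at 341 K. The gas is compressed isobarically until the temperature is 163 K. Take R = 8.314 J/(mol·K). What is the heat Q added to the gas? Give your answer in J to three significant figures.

Isobaric: W = nRΔT = (1.42)(8.314)(-178) = -2101 J.
ΔU = nCᵥΔT with Cᵥ = 3R/2: ΔU = (1.42)(12.47)(-178) = -3152 J.
Q = ΔU + W = -3152 − 2101 = -5254 J.

Q ≈ -5250 J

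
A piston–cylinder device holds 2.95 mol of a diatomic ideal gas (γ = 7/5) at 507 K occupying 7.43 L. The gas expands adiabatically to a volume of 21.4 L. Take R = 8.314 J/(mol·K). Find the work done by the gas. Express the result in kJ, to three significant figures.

Adiabatic: TV^(γ−1) = const with γ = 7/5.
T₂ = T₁ (V₁/V₂)^(γ−1) = 507 × (7.43/21.4)^0.4 = 507 × 0.655 = 332.1 K.
W_by = nCᵥ(T₁ − T₂) = (2.95)(20.79)(507 − 332.1) = 10726 J.

W ≈ 10.7 kJ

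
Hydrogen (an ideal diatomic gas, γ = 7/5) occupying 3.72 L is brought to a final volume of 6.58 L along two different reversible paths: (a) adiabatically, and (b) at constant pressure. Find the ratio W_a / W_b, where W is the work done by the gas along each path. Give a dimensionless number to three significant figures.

Path (a) adiabatic: W = P₁V₁(1 − (V₁/V₂)^(γ−1))/(γ−1) → W_a/(P₁V₁) = 0.5099.
Path (b) isobaric: W = P₁(V₂ − V₁) → W_b/(P₁V₁) = 0.7688.
W_a / W_b = 0.5099 / 0.7688 = 0.6633.

W_a / W_b ≈ 0.663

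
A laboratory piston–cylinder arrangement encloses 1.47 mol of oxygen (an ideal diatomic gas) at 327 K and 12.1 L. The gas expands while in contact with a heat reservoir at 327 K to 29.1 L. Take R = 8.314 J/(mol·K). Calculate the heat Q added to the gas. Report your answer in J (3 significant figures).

Q ≈ 3510 J

Isothermal ⇒ ΔU = 0, so Q = W = nRT ln(V₂/V₁).
Q = (1.47)(8.314)(327) ln(29.1/12.1) = 3996 × 0.8775 = 3507 J.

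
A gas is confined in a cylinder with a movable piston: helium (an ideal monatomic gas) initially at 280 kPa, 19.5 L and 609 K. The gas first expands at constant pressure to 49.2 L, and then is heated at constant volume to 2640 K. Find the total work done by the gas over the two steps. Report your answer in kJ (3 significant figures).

W_total ≈ 8.32 kJ

Step 1 (isobaric): W = PΔV = (280 kPa)(49.2 − 19.5 L) = 8316 J.
Step 2 (isochoric): W = 0 (constant volume).
W_total = 8316 + 0 = 8316 J.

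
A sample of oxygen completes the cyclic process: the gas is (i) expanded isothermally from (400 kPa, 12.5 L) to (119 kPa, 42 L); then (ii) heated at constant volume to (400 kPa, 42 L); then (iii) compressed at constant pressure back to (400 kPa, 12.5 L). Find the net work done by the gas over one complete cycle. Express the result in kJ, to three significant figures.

Leg (i): W = PᵢVᵢ ln(V_f/Vᵢ) = (5000) ln(42/12.5) = 6060 J.
Leg (ii): W = 0.
Leg (iii): W = PΔV = (400)(12.5 − 42) = -11800 J.
W_net = 6060 − 11800 = -5740 J.

W_net ≈ -5.74 kJ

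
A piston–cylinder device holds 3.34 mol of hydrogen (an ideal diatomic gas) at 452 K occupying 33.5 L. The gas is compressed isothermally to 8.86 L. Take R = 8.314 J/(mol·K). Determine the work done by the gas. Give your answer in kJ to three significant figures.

Isothermal: W = nRT ln(V₂/V₁).
W = (3.34)(8.314)(452) × ln(8.86/33.5)
  = 12551 × -1.33
W_by_gas = -16693 J.

W ≈ -16.7 kJ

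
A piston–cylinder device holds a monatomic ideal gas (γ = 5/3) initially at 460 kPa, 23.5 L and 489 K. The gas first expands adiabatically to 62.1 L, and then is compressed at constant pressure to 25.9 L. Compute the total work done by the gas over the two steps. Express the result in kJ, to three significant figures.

Step 1 (adiabatic): W = (P₁V₁ − P₂V₂)/(γ−1) = (10810 − 5656)/0.667 = 7732 J.
After step 1: P = 91.07 kPa, V = 62.1 L, T = 255.8 K.
Step 2 (isobaric): W = PΔV = (91.07 kPa)(25.9 − 62.1 L) = -3297 J.
W_total = 7732 − 3297 = 4435 J.

W_total ≈ 4.43 kJ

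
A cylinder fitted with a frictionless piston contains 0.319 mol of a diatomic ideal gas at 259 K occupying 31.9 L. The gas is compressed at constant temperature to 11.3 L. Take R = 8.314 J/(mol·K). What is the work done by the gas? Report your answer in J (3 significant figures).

W ≈ -713 J

Isothermal: W = nRT ln(V₂/V₁).
W = (0.319)(8.314)(259) × ln(11.3/31.9)
  = 686.9 × -1.038
W_by_gas = -712.9 J.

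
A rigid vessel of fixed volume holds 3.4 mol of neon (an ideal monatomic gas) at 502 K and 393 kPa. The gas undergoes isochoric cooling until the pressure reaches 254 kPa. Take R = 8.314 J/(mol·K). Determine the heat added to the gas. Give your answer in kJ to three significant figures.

Constant volume ⇒ W = 0, so Q = ΔU = nCᵥΔT with Cᵥ = 3R/2 = 12.47 J/(mol·K).
At constant V, T₂/T₁ = P₂/P₁ ⇒ ΔT = T₁(P₂/P₁ − 1) = 502·(254/393 − 1) = -177.6 K.
ΔU = (3.4)(12.47)(-177.6) = -7528 J.

Q ≈ -7.53 kJ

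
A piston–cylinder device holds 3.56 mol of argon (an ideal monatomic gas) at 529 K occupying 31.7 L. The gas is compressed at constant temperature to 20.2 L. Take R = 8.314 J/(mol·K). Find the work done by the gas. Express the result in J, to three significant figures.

Isothermal: W = nRT ln(V₂/V₁).
W = (3.56)(8.314)(529) × ln(20.2/31.7)
  = 15657 × -0.4506
W_by_gas = -7056 J.

W ≈ -7060 J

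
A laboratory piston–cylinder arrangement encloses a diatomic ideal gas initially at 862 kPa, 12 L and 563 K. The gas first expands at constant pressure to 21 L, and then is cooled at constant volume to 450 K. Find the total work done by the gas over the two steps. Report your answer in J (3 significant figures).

Step 1 (isobaric): W = PΔV = (862 kPa)(21 − 12 L) = 7758 J.
Step 2 (isochoric): W = 0 (constant volume).
W_total = 7758 + 0 = 7758 J.

W_total ≈ 7760 J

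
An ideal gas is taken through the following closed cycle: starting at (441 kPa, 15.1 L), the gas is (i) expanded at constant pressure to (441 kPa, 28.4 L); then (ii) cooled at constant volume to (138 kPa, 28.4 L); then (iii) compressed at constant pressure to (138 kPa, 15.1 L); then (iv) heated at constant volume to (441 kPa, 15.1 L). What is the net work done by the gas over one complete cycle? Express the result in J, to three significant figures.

W_net ≈ 4030 J

Constant-volume legs do no work.
W(i) = (441)(28.4 − 15.1) = 5865 J; W(iii) = (138)(15.1 − 28.4) = -1835 J.
W_net = 5865 − 1835 = 4030 J (the clockwise enclosed area).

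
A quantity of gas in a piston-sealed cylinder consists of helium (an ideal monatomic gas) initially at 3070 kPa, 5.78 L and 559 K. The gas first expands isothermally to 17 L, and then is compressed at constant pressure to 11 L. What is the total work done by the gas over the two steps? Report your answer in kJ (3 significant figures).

W_total ≈ 12.9 kJ

Step 1 (isothermal): W = P₁V₁ ln(V₂/V₁) = (17745) ln(17/5.78) = 19143 J.
After step 1: P = 1044 kPa, V = 17 L, T = 559 K.
Step 2 (isobaric): W = PΔV = (1044 kPa)(11 − 17 L) = -6263 J.
W_total = 19143 − 6263 = 12880 J.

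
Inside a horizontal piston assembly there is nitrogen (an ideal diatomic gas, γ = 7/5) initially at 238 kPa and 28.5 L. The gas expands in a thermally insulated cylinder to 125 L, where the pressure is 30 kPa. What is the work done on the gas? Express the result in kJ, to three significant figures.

W ≈ -7.58 kJ

Adiabatic: W = (P₁V₁ − P₂V₂)/(γ − 1) with γ = 7/5.
P₁V₁ = 6783 J, P₂V₂ = 3750 J.
W = (6783 − 3750) / 0.4 = 7583 J.
Work on gas = −W_by = -7583 J.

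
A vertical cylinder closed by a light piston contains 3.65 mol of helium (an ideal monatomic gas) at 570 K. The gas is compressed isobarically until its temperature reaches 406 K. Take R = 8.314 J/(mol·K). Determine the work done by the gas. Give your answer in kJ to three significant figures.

W ≈ -4.98 kJ

Isobaric: W = P ΔV = nR ΔT.
W = (3.65)(8.314)(406 − 570) = -4977 J.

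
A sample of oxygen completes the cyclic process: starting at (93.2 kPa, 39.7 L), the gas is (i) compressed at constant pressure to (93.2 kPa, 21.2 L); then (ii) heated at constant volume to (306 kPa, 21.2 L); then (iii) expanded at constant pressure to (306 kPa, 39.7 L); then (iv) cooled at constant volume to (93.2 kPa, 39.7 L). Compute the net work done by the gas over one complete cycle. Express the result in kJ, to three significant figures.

W_net ≈ 3.94 kJ

Constant-volume legs do no work.
W(i) = (93.2)(21.2 − 39.7) = -1724 J; W(iii) = (306)(39.7 − 21.2) = 5661 J.
W_net = -1724 + 5661 = 3937 J (the clockwise enclosed area).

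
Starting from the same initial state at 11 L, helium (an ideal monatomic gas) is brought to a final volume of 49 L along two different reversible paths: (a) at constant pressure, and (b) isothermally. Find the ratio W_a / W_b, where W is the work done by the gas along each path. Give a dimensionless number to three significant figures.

W_a / W_b ≈ 2.31

Path (a) isobaric: W = P₁(V₂ − V₁) → W_a/(P₁V₁) = 3.455.
Path (b) isothermal: W = P₁V₁ ln(V₂/V₁) → W_b/(P₁V₁) = 1.494.
W_a / W_b = 3.455 / 1.494 = 2.312.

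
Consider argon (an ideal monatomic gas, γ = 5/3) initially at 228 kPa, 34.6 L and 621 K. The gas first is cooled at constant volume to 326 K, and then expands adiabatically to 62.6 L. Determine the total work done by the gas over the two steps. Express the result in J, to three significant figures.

Step 1 (isochoric): W = 0 (constant volume).
After step 1: P = 119.7 kPa (V unchanged).
Step 2 (adiabatic): W = (P₁V₁ − P₂V₂)/(γ−1) = (4141 − 2789)/0.667 = 2028 J.
W_total = 0 + 2028 = 2028 J.

W_total ≈ 2030 J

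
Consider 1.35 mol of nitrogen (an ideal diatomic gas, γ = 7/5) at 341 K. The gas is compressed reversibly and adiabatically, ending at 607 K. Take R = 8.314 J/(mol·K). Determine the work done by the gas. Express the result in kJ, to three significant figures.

W ≈ -7.46 kJ

Adiabatic ⇒ Q = 0, so W_by = −ΔU = nCᵥ(T₁ − T₂).
Cᵥ = 5R/2 = 20.79 J/(mol·K).
W = (1.35)(20.79)(341 − 607) = -7464 J.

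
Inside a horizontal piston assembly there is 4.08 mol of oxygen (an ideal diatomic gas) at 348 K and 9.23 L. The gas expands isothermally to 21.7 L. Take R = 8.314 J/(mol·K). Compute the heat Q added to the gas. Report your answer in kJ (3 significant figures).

Q ≈ 10.1 kJ

Isothermal ⇒ ΔU = 0, so Q = W = nRT ln(V₂/V₁).
Q = (4.08)(8.314)(348) ln(21.7/9.23) = 11805 × 0.8549 = 10091 J.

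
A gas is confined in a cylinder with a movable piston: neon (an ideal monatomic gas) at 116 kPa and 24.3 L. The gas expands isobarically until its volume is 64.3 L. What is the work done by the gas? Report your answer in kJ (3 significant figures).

W ≈ 4.64 kJ

Isobaric: W = P ΔV.
W = (116 kPa)(64.3 − 24.3 L) = (116)(40) = 4640 J.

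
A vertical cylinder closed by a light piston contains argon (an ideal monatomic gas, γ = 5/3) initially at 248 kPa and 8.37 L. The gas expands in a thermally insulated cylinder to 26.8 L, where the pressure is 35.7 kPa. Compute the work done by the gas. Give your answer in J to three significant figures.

Adiabatic: W = (P₁V₁ − P₂V₂)/(γ − 1) with γ = 5/3.
P₁V₁ = 2076 J, P₂V₂ = 956.8 J.
W = (2076 − 956.8) / 0.6667 = 1678 J.

W ≈ 1680 J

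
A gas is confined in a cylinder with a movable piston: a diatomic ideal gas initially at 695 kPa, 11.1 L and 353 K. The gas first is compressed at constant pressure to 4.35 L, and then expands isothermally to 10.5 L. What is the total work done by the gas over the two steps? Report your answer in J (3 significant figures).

W_total ≈ -2030 J

Step 1 (isobaric): W = PΔV = (695 kPa)(4.35 − 11.1 L) = -4691 J.
After step 1: P = 695 kPa, V = 4.35 L, T = 138.3 K.
Step 2 (isothermal): W = P₁V₁ ln(V₂/V₁) = (3023) ln(10.5/4.35) = 2664 J.
W_total = -4691 + 2664 = -2027 J.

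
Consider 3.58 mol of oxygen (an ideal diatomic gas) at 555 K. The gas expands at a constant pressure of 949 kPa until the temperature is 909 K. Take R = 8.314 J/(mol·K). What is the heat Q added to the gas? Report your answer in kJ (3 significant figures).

Q ≈ 36.9 kJ

Isobaric: W = nRΔT = (3.58)(8.314)(354) = 10536 J.
ΔU = nCᵥΔT with Cᵥ = 5R/2: ΔU = (3.58)(20.79)(354) = 26341 J.
Q = ΔU + W = 26341 + 10536 = 36878 J.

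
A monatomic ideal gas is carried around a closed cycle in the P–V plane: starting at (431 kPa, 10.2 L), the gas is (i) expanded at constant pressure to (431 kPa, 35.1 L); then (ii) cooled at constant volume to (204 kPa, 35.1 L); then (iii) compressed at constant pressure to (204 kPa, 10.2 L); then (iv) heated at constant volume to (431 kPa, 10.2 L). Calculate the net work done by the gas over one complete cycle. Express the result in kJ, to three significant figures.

Constant-volume legs do no work.
W(i) = (431)(35.1 − 10.2) = 10732 J; W(iii) = (204)(10.2 − 35.1) = -5080 J.
W_net = 10732 − 5080 = 5652 J (the clockwise enclosed area).

W_net ≈ 5.65 kJ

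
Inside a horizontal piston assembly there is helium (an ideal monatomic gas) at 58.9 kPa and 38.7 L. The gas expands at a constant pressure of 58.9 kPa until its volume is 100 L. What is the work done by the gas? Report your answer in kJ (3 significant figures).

W ≈ 3.61 kJ

Isobaric: W = P ΔV.
W = (58.9 kPa)(100 − 38.7 L) = (58.9)(61.3) = 3611 J.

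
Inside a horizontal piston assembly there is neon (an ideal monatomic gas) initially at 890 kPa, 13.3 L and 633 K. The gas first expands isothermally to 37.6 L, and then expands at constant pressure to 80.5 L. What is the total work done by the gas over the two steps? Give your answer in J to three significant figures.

Step 1 (isothermal): W = P₁V₁ ln(V₂/V₁) = (11837) ln(37.6/13.3) = 12301 J.
After step 1: P = 314.8 kPa, V = 37.6 L, T = 633 K.
Step 2 (isobaric): W = PΔV = (314.8 kPa)(80.5 − 37.6 L) = 13506 J.
W_total = 12301 + 13506 = 25807 J.

W_total ≈ 25800 J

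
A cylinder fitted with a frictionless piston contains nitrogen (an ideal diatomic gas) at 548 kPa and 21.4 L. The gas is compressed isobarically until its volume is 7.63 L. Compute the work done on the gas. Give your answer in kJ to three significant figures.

W ≈ 7.55 kJ

Isobaric: W = P ΔV.
W = (548 kPa)(7.63 − 21.4 L) = (548)(-13.77) = -7546 J.
Work on gas = −W_by = 7546 J.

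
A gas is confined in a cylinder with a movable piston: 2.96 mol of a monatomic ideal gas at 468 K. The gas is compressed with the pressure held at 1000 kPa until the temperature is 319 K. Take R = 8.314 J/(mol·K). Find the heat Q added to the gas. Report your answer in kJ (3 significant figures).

Isobaric: W = nRΔT = (2.96)(8.314)(-149) = -3667 J.
ΔU = nCᵥΔT with Cᵥ = 3R/2: ΔU = (2.96)(12.47)(-149) = -5500 J.
Q = ΔU + W = -5500 − 3667 = -9167 J.

Q ≈ -9.17 kJ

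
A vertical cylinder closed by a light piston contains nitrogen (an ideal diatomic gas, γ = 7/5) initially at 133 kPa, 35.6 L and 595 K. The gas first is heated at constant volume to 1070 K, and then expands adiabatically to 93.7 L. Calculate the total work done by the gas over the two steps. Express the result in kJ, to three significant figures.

Step 1 (isochoric): W = 0 (constant volume).
After step 1: P = 239.2 kPa (V unchanged).
Step 2 (adiabatic): W = (P₁V₁ − P₂V₂)/(γ−1) = (8515 − 5782)/0.4 = 6833 J.
W_total = 0 + 6833 = 6833 J.

W_total ≈ 6.83 kJ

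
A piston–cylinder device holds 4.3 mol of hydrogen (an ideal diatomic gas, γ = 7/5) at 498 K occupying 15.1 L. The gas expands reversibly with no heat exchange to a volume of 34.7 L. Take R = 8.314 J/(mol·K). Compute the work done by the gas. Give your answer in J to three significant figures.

Adiabatic: TV^(γ−1) = const with γ = 7/5.
T₂ = T₁ (V₁/V₂)^(γ−1) = 498 × (15.1/34.7)^0.4 = 498 × 0.7169 = 357 K.
W_by = nCᵥ(T₁ − T₂) = (4.3)(20.79)(498 − 357) = 12600 J.

W ≈ 12600 J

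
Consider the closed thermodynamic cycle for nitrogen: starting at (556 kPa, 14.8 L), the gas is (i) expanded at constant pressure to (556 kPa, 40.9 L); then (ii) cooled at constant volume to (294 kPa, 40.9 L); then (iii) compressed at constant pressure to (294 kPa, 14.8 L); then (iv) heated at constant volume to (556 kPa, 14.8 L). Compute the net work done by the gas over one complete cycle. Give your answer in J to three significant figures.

W_net ≈ 6840 J

Constant-volume legs do no work.
W(i) = (556)(40.9 − 14.8) = 14512 J; W(iii) = (294)(14.8 − 40.9) = -7673 J.
W_net = 14512 − 7673 = 6838 J (the clockwise enclosed area).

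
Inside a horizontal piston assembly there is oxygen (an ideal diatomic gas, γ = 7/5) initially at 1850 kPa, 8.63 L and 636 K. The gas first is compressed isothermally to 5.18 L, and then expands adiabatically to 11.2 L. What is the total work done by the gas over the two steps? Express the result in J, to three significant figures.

Step 1 (isothermal): W = P₁V₁ ln(V₂/V₁) = (15966) ln(5.18/8.63) = -8149 J.
After step 1: P = 3082 kPa, V = 5.18 L, T = 636 K.
Step 2 (adiabatic): W = (P₁V₁ − P₂V₂)/(γ−1) = (15966 − 11728)/0.4 = 10594 J.
W_total = -8149 + 10594 = 2444 J.

W_total ≈ 2440 J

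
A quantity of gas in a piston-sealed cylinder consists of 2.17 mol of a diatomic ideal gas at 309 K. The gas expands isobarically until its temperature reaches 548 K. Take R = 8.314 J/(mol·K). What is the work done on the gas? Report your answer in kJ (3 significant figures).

Isobaric: W = P ΔV = nR ΔT.
W = (2.17)(8.314)(548 − 309) = 4312 J.
Work on gas = −W_by = -4312 J.

W ≈ -4.31 kJ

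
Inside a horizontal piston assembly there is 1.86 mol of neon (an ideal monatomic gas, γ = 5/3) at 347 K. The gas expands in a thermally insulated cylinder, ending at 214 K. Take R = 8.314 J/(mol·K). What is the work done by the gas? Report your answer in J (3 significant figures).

W ≈ 3090 J

Adiabatic ⇒ Q = 0, so W_by = −ΔU = nCᵥ(T₁ − T₂).
Cᵥ = 3R/2 = 12.47 J/(mol·K).
W = (1.86)(12.47)(347 − 214) = 3085 J.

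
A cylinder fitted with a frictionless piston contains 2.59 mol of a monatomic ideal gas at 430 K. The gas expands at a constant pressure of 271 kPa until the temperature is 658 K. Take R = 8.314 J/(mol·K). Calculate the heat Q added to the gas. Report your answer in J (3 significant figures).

Q ≈ 12300 J

Isobaric: W = nRΔT = (2.59)(8.314)(228) = 4910 J.
ΔU = nCᵥΔT with Cᵥ = 3R/2: ΔU = (2.59)(12.47)(228) = 7364 J.
Q = ΔU + W = 7364 + 4910 = 12274 J.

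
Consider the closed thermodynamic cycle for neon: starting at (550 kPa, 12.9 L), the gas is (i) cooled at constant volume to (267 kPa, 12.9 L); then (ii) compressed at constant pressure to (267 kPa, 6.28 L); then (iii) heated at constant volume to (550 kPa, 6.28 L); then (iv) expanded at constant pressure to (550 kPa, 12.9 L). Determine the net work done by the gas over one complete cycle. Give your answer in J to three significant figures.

Constant-volume legs do no work.
W(ii) = (267)(6.28 − 12.9) = -1768 J; W(iv) = (550)(12.9 − 6.28) = 3641 J.
W_net = -1768 + 3641 = 1873 J (the clockwise enclosed area).

W_net ≈ 1870 J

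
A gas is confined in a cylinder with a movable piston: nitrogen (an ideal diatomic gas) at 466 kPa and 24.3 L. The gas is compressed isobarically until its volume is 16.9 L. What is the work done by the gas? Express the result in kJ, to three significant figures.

W ≈ -3.45 kJ

Isobaric: W = P ΔV.
W = (466 kPa)(16.9 − 24.3 L) = (466)(-7.4) = -3448 J.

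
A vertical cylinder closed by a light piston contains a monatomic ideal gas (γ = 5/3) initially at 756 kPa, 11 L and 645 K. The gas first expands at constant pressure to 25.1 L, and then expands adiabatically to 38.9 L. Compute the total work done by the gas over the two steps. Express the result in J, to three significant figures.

W_total ≈ 17900 J

Step 1 (isobaric): W = PΔV = (756 kPa)(25.1 − 11 L) = 10660 J.
After step 1: P = 756 kPa, V = 25.1 L, T = 1472 K.
Step 2 (adiabatic): W = (P₁V₁ − P₂V₂)/(γ−1) = (18976 − 14169)/0.667 = 7210 J.
W_total = 10660 + 7210 = 17869 J.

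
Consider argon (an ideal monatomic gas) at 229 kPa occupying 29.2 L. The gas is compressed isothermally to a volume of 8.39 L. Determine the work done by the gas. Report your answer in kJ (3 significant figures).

Isothermal: W = nRT ln(V₂/V₁) = P₁V₁ ln(V₂/V₁).
P₁V₁ = (229 kPa)(29.2 L) = 6687 J.
W = 6687 × ln(8.39/29.2) = 6687 × -1.247
W_by_gas = -8339 J.

W ≈ -8.34 kJ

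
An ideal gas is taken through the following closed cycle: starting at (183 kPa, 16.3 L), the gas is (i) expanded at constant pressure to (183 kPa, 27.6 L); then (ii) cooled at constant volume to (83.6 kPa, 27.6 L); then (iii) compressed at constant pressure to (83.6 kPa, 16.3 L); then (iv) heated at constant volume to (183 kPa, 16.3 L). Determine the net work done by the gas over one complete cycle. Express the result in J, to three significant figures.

W_net ≈ 1120 J

Constant-volume legs do no work.
W(i) = (183)(27.6 − 16.3) = 2068 J; W(iii) = (83.6)(16.3 − 27.6) = -944.7 J.
W_net = 2068 − 944.7 = 1123 J (the clockwise enclosed area).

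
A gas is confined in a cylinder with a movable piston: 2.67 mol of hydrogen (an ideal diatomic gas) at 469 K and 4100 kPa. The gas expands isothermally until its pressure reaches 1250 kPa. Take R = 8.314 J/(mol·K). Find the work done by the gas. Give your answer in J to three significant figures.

Isothermal process: W = nRT ln(V₂/V₁) = nRT ln(P₁/P₂).
W = (2.67)(8.314)(469) × ln(4100/1250)
  = 10411 × ln(3.28) = 10411 × 1.188
W_by_gas = 12367 J.

W ≈ 12400 J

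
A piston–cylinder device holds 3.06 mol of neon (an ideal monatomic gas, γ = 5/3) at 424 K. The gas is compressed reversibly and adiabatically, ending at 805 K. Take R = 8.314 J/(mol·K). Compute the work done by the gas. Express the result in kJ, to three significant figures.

W ≈ -14.5 kJ

Adiabatic ⇒ Q = 0, so W_by = −ΔU = nCᵥ(T₁ − T₂).
Cᵥ = 3R/2 = 12.47 J/(mol·K).
W = (3.06)(12.47)(424 − 805) = -14539 J.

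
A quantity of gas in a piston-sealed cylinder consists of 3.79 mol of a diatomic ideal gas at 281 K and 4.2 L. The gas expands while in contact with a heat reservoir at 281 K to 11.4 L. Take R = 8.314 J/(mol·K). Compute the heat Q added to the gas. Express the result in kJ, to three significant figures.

Q ≈ 8.84 kJ

Isothermal ⇒ ΔU = 0, so Q = W = nRT ln(V₂/V₁).
Q = (3.79)(8.314)(281) ln(11.4/4.2) = 8854 × 0.9985 = 8841 J.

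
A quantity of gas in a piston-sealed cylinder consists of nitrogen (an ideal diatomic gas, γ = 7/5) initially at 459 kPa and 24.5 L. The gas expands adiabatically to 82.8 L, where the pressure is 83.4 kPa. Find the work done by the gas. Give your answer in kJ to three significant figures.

W ≈ 10.8 kJ

Adiabatic: W = (P₁V₁ − P₂V₂)/(γ − 1) with γ = 7/5.
P₁V₁ = 11246 J, P₂V₂ = 6906 J.
W = (11246 − 6906) / 0.4 = 10850 J.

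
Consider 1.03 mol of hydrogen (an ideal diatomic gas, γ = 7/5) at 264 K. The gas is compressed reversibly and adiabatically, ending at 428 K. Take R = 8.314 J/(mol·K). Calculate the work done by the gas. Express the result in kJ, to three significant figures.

W ≈ -3.51 kJ

Adiabatic ⇒ Q = 0, so W_by = −ΔU = nCᵥ(T₁ − T₂).
Cᵥ = 5R/2 = 20.79 J/(mol·K).
W = (1.03)(20.79)(264 − 428) = -3511 J.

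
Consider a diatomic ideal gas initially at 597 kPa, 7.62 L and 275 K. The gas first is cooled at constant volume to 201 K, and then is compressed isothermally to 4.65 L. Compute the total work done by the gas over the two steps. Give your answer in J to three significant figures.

W_total ≈ -1640 J

Step 1 (isochoric): W = 0 (constant volume).
After step 1: P = 436.4 kPa (V unchanged).
Step 2 (isothermal): W = P₁V₁ ln(V₂/V₁) = (3325) ln(4.65/7.62) = -1642 J.
W_total = 0 − 1642 = -1642 J.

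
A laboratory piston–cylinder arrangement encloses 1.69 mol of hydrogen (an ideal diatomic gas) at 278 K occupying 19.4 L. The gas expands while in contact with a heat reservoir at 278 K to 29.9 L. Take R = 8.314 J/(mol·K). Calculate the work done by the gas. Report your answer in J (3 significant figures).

Isothermal: W = nRT ln(V₂/V₁).
W = (1.69)(8.314)(278) × ln(29.9/19.4)
  = 3906 × 0.4326
W_by_gas = 1690 J.

W ≈ 1690 J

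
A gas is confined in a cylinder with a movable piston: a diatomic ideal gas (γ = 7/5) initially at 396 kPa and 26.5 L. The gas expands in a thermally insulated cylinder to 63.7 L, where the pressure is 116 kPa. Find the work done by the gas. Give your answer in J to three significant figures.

W ≈ 7760 J

Adiabatic: W = (P₁V₁ − P₂V₂)/(γ − 1) with γ = 7/5.
P₁V₁ = 10494 J, P₂V₂ = 7389 J.
W = (10494 − 7389) / 0.4 = 7762 J.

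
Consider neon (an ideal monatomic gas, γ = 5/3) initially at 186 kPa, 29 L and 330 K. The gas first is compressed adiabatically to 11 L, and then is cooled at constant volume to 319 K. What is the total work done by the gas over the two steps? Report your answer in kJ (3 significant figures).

W_total ≈ -7.35 kJ

Step 1 (adiabatic): W = (P₁V₁ − P₂V₂)/(γ−1) = (5394 − 10294)/0.667 = -7350 J.
Step 2 (isochoric): W = 0 (constant volume).
W_total = -7350 + 0 = -7350 J.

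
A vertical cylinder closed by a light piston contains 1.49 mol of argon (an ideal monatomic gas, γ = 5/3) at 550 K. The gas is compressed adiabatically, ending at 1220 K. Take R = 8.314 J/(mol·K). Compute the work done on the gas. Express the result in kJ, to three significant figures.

Adiabatic ⇒ Q = 0, so W_by = −ΔU = nCᵥ(T₁ − T₂).
Cᵥ = 3R/2 = 12.47 J/(mol·K).
W = (1.49)(12.47)(550 − 1220) = -12450 J.
Work on gas = −W_by = 12450 J.

W ≈ 12.4 kJ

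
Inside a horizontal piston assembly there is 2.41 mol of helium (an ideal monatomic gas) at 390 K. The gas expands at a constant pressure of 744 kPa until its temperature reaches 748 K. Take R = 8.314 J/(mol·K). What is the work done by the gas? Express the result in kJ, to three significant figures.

Isobaric: W = P ΔV = nR ΔT.
W = (2.41)(8.314)(748 − 390) = 7173 J.

W ≈ 7.17 kJ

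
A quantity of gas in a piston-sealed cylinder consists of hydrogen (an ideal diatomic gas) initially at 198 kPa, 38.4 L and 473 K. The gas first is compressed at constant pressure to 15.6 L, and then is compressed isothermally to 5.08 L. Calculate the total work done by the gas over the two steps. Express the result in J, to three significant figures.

Step 1 (isobaric): W = PΔV = (198 kPa)(15.6 − 38.4 L) = -4514 J.
After step 1: P = 198 kPa, V = 15.6 L, T = 192.2 K.
Step 2 (isothermal): W = P₁V₁ ln(V₂/V₁) = (3089) ln(5.08/15.6) = -3466 J.
W_total = -4514 − 3466 = -7980 J.

W_total ≈ -7980 J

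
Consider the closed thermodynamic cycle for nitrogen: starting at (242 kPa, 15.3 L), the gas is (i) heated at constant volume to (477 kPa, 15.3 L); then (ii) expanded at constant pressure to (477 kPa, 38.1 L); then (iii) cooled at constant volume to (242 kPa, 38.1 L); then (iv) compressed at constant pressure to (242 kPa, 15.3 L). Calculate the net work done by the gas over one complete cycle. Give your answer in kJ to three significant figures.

W_net ≈ 5.36 kJ

Constant-volume legs do no work.
W(ii) = (477)(38.1 − 15.3) = 10876 J; W(iv) = (242)(15.3 − 38.1) = -5518 J.
W_net = 10876 − 5518 = 5358 J (the clockwise enclosed area).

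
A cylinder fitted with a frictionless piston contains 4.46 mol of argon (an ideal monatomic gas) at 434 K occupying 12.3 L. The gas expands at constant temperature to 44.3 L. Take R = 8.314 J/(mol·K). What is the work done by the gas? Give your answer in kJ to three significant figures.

Isothermal: W = nRT ln(V₂/V₁).
W = (4.46)(8.314)(434) × ln(44.3/12.3)
  = 16093 × 1.281
W_by_gas = 20621 J.

W ≈ 20.6 kJ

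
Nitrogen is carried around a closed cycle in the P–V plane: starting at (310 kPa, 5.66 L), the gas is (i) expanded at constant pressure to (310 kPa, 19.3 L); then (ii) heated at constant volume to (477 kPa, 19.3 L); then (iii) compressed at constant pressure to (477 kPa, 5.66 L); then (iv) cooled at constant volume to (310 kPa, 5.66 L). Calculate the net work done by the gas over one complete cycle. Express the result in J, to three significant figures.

Constant-volume legs do no work.
W(i) = (310)(19.3 − 5.66) = 4228 J; W(iii) = (477)(5.66 − 19.3) = -6506 J.
W_net = 4228 − 6506 = -2278 J (the counter-clockwise enclosed area).

W_net ≈ -2280 J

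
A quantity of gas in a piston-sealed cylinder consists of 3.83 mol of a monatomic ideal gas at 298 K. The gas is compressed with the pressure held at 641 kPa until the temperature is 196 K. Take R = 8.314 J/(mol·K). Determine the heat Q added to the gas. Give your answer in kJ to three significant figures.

Isobaric: W = nRΔT = (3.83)(8.314)(-102) = -3248 J.
ΔU = nCᵥΔT with Cᵥ = 3R/2: ΔU = (3.83)(12.47)(-102) = -4872 J.
Q = ΔU + W = -4872 − 3248 = -8120 J.

Q ≈ -8.12 kJ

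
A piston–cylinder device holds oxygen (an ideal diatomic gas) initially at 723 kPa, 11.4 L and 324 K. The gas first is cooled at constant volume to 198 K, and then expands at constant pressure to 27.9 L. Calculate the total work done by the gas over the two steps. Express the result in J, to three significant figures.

W_total ≈ 7290 J

Step 1 (isochoric): W = 0 (constant volume).
After step 1: P = 441.8 kPa (V unchanged).
Step 2 (isobaric): W = PΔV = (441.8 kPa)(27.9 − 11.4 L) = 7290 J.
W_total = 0 + 7290 = 7290 J.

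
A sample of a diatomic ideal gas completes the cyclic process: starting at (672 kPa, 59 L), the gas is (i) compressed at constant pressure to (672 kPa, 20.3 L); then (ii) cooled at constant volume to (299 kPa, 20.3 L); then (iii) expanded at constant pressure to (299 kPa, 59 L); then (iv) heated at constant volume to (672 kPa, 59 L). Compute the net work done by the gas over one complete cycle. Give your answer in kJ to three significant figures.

W_net ≈ -14.4 kJ

Constant-volume legs do no work.
W(i) = (672)(20.3 − 59) = -26006 J; W(iii) = (299)(59 − 20.3) = 11571 J.
W_net = -26006 + 11571 = -14435 J (the counter-clockwise enclosed area).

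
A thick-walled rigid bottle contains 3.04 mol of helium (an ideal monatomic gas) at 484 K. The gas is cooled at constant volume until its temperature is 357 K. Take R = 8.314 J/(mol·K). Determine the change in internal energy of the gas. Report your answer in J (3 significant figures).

Constant volume ⇒ W = 0, so Q = ΔU = nCᵥΔT with Cᵥ = 3R/2 = 12.47 J/(mol·K).
ΔU = (3.04)(12.47)(357 − 484) = -4815 J.

ΔU ≈ -4810 J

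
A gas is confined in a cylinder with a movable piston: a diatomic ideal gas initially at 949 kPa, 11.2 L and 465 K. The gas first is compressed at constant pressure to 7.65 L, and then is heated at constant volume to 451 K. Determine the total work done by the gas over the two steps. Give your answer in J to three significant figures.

W_total ≈ -3370 J

Step 1 (isobaric): W = PΔV = (949 kPa)(7.65 − 11.2 L) = -3369 J.
Step 2 (isochoric): W = 0 (constant volume).
W_total = -3369 + 0 = -3369 J.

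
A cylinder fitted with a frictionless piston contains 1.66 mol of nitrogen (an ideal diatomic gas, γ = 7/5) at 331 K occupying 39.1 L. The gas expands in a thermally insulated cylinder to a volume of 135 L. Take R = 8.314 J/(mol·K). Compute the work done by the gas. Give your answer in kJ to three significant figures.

W ≈ 4.46 kJ

Adiabatic: TV^(γ−1) = const with γ = 7/5.
T₂ = T₁ (V₁/V₂)^(γ−1) = 331 × (39.1/135)^0.4 = 331 × 0.6092 = 201.6 K.
W_by = nCᵥ(T₁ − T₂) = (1.66)(20.79)(331 − 201.6) = 4464 J.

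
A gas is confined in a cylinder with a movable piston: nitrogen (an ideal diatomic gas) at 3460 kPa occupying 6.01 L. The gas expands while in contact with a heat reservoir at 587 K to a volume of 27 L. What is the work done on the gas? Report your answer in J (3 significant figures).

W ≈ -31200 J

Isothermal: W = nRT ln(V₂/V₁) = P₁V₁ ln(V₂/V₁).
P₁V₁ = (3460 kPa)(6.01 L) = 20795 J.
W = 20795 × ln(27/6.01) = 20795 × 1.502
W_by_gas = 31242 J; work on gas = −W_by = -31242 J.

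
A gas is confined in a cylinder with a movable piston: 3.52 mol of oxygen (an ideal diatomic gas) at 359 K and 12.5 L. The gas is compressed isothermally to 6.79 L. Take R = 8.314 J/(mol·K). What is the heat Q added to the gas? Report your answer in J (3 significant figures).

Isothermal ⇒ ΔU = 0, so Q = W = nRT ln(V₂/V₁).
Q = (3.52)(8.314)(359) ln(6.79/12.5) = 10506 × -0.6103 = -6412 J.

Q ≈ -6410 J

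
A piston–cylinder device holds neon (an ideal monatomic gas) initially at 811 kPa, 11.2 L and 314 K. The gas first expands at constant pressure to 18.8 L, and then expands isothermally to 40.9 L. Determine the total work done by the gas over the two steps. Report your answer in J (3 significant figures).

W_total ≈ 18000 J

Step 1 (isobaric): W = PΔV = (811 kPa)(18.8 − 11.2 L) = 6164 J.
After step 1: P = 811 kPa, V = 18.8 L, T = 527.1 K.
Step 2 (isothermal): W = P₁V₁ ln(V₂/V₁) = (15247) ln(40.9/18.8) = 11851 J.
W_total = 6164 + 11851 = 18015 J.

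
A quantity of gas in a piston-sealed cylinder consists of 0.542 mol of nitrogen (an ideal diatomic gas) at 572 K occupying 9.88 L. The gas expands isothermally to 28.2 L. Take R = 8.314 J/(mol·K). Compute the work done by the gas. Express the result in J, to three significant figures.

Isothermal: W = nRT ln(V₂/V₁).
W = (0.542)(8.314)(572) × ln(28.2/9.88)
  = 2578 × 1.049
W_by_gas = 2703 J.

W ≈ 2700 J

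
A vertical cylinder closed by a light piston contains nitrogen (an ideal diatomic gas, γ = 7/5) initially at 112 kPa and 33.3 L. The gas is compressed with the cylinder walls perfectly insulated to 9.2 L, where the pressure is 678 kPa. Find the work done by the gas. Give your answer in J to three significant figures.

W ≈ -6270 J

Adiabatic: W = (P₁V₁ − P₂V₂)/(γ − 1) with γ = 7/5.
P₁V₁ = 3730 J, P₂V₂ = 6238 J.
W = (3730 − 6238) / 0.4 = -6270 J.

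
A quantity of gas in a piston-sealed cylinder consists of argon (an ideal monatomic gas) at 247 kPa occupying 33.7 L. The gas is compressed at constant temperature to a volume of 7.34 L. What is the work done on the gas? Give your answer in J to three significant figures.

Isothermal: W = nRT ln(V₂/V₁) = P₁V₁ ln(V₂/V₁).
P₁V₁ = (247 kPa)(33.7 L) = 8324 J.
W = 8324 × ln(7.34/33.7) = 8324 × -1.524
W_by_gas = -12687 J; work on gas = −W_by = 12687 J.

W ≈ 12700 J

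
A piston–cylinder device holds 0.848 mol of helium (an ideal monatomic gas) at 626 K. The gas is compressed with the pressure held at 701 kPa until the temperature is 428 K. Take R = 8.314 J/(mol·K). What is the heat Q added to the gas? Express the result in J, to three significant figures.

Isobaric: W = nRΔT = (0.848)(8.314)(-198) = -1396 J.
ΔU = nCᵥΔT with Cᵥ = 3R/2: ΔU = (0.848)(12.47)(-198) = -2094 J.
Q = ΔU + W = -2094 − 1396 = -3490 J.

Q ≈ -3490 J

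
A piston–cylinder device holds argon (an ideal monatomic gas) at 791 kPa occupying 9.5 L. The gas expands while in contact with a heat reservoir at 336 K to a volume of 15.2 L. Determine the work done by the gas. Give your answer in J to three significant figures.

W ≈ 3530 J

Isothermal: W = nRT ln(V₂/V₁) = P₁V₁ ln(V₂/V₁).
P₁V₁ = (791 kPa)(9.5 L) = 7514 J.
W = 7514 × ln(15.2/9.5) = 7514 × 0.47
W_by_gas = 3532 J.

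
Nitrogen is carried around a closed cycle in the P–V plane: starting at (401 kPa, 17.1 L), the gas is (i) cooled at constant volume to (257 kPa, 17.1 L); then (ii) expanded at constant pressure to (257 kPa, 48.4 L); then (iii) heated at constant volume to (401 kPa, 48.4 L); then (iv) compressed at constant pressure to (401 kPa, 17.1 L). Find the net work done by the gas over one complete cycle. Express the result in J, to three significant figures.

Constant-volume legs do no work.
W(ii) = (257)(48.4 − 17.1) = 8044 J; W(iv) = (401)(17.1 − 48.4) = -12551 J.
W_net = 8044 − 12551 = -4507 J (the counter-clockwise enclosed area).

W_net ≈ -4510 J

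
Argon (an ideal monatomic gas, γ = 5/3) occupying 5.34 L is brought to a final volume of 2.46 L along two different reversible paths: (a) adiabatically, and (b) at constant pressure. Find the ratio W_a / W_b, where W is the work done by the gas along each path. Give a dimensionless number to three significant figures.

W_a / W_b ≈ 1.88

Path (a) adiabatic: W = P₁V₁(1 − (V₁/V₂)^(γ−1))/(γ−1) → W_a/(P₁V₁) = -1.015.
Path (b) isobaric: W = P₁(V₂ − V₁) → W_b/(P₁V₁) = -0.5393.
W_a / W_b = -1.015 / -0.5393 = 1.882.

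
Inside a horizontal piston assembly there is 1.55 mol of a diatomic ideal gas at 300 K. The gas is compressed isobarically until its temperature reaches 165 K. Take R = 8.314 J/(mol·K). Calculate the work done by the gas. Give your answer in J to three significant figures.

W ≈ -1740 J

Isobaric: W = P ΔV = nR ΔT.
W = (1.55)(8.314)(165 − 300) = -1740 J.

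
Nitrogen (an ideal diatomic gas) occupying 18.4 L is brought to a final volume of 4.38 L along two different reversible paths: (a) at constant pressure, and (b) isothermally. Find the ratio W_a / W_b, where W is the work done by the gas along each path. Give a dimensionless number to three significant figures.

Path (a) isobaric: W = P₁(V₂ − V₁) → W_a/(P₁V₁) = -0.762.
Path (b) isothermal: W = P₁V₁ ln(V₂/V₁) → W_b/(P₁V₁) = -1.435.
W_a / W_b = -0.762 / -1.435 = 0.5309.

W_a / W_b ≈ 0.531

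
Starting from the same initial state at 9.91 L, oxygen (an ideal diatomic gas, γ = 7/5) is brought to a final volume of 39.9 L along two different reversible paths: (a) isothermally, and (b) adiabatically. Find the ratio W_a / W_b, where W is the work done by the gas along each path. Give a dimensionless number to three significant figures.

Path (a) isothermal: W = P₁V₁ ln(V₂/V₁) → W_a/(P₁V₁) = 1.393.
Path (b) adiabatic: W = P₁V₁(1 − (V₁/V₂)^(γ−1))/(γ−1) → W_b/(P₁V₁) = 1.068.
W_a / W_b = 1.393 / 1.068 = 1.304.

W_a / W_b ≈ 1.30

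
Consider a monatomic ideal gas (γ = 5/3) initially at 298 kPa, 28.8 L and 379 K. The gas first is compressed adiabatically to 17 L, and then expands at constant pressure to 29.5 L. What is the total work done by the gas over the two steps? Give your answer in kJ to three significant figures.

W_total ≈ 3.55 kJ

Step 1 (adiabatic): W = (P₁V₁ − P₂V₂)/(γ−1) = (8582 − 12197)/0.667 = -5421 J.
After step 1: P = 717.4 kPa, V = 17 L, T = 538.6 K.
Step 2 (isobaric): W = PΔV = (717.4 kPa)(29.5 − 17 L) = 8968 J.
W_total = -5421 + 8968 = 3547 J.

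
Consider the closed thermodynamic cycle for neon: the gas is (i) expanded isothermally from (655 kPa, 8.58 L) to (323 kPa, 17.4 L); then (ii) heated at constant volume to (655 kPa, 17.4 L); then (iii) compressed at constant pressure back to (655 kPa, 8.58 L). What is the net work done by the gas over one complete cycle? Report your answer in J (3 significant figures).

Leg (i): W = PᵢVᵢ ln(V_f/Vᵢ) = (5620) ln(17.4/8.58) = 3973 J.
Leg (ii): W = 0.
Leg (iii): W = PΔV = (655)(8.58 − 17.4) = -5777 J.
W_net = 3973 − 5777 = -1804 J.

W_net ≈ -1800 J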